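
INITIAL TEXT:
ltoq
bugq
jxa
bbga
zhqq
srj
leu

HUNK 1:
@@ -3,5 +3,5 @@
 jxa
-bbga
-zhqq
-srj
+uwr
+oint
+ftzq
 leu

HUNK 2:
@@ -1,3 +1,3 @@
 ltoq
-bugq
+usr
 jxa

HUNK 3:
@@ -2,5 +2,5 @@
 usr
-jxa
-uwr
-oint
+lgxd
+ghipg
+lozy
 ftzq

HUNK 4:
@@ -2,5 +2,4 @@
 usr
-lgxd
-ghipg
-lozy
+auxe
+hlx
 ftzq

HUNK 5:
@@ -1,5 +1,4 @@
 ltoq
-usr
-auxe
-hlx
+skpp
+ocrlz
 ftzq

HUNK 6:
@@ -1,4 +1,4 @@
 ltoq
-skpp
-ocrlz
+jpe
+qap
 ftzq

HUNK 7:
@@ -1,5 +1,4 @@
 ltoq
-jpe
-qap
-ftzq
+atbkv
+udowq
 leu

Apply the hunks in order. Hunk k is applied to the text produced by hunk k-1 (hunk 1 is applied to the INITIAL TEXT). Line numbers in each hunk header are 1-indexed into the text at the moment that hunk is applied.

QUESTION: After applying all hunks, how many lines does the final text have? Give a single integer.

Answer: 4

Derivation:
Hunk 1: at line 3 remove [bbga,zhqq,srj] add [uwr,oint,ftzq] -> 7 lines: ltoq bugq jxa uwr oint ftzq leu
Hunk 2: at line 1 remove [bugq] add [usr] -> 7 lines: ltoq usr jxa uwr oint ftzq leu
Hunk 3: at line 2 remove [jxa,uwr,oint] add [lgxd,ghipg,lozy] -> 7 lines: ltoq usr lgxd ghipg lozy ftzq leu
Hunk 4: at line 2 remove [lgxd,ghipg,lozy] add [auxe,hlx] -> 6 lines: ltoq usr auxe hlx ftzq leu
Hunk 5: at line 1 remove [usr,auxe,hlx] add [skpp,ocrlz] -> 5 lines: ltoq skpp ocrlz ftzq leu
Hunk 6: at line 1 remove [skpp,ocrlz] add [jpe,qap] -> 5 lines: ltoq jpe qap ftzq leu
Hunk 7: at line 1 remove [jpe,qap,ftzq] add [atbkv,udowq] -> 4 lines: ltoq atbkv udowq leu
Final line count: 4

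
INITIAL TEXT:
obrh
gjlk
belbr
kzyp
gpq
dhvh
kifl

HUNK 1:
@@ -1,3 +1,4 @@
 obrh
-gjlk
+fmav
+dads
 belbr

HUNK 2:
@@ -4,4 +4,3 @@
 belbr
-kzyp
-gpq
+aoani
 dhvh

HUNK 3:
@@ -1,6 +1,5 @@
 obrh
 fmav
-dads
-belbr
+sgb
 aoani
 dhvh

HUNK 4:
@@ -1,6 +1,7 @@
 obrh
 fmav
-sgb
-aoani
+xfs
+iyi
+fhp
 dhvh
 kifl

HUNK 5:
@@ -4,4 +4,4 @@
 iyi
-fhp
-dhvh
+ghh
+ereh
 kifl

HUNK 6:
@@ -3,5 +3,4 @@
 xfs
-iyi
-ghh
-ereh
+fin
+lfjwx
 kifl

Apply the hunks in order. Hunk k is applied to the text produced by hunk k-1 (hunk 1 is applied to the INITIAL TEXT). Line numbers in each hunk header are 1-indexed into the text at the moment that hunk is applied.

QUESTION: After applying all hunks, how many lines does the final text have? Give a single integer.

Answer: 6

Derivation:
Hunk 1: at line 1 remove [gjlk] add [fmav,dads] -> 8 lines: obrh fmav dads belbr kzyp gpq dhvh kifl
Hunk 2: at line 4 remove [kzyp,gpq] add [aoani] -> 7 lines: obrh fmav dads belbr aoani dhvh kifl
Hunk 3: at line 1 remove [dads,belbr] add [sgb] -> 6 lines: obrh fmav sgb aoani dhvh kifl
Hunk 4: at line 1 remove [sgb,aoani] add [xfs,iyi,fhp] -> 7 lines: obrh fmav xfs iyi fhp dhvh kifl
Hunk 5: at line 4 remove [fhp,dhvh] add [ghh,ereh] -> 7 lines: obrh fmav xfs iyi ghh ereh kifl
Hunk 6: at line 3 remove [iyi,ghh,ereh] add [fin,lfjwx] -> 6 lines: obrh fmav xfs fin lfjwx kifl
Final line count: 6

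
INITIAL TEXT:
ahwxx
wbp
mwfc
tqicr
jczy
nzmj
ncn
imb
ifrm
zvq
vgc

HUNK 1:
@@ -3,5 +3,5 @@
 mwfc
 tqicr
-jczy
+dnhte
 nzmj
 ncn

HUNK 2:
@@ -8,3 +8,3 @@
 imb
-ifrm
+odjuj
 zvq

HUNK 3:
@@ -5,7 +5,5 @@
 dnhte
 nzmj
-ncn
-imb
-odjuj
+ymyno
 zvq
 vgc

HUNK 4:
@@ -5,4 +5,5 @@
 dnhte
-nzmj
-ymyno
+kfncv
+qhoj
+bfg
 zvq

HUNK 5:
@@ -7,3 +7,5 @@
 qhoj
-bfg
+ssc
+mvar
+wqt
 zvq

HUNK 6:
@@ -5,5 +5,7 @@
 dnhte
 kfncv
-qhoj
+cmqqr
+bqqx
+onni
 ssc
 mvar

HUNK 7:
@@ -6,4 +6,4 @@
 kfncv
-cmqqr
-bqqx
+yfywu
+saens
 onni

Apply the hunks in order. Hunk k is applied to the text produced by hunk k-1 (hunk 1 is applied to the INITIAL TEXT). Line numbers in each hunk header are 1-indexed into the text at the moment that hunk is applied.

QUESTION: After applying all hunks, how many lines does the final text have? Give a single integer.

Hunk 1: at line 3 remove [jczy] add [dnhte] -> 11 lines: ahwxx wbp mwfc tqicr dnhte nzmj ncn imb ifrm zvq vgc
Hunk 2: at line 8 remove [ifrm] add [odjuj] -> 11 lines: ahwxx wbp mwfc tqicr dnhte nzmj ncn imb odjuj zvq vgc
Hunk 3: at line 5 remove [ncn,imb,odjuj] add [ymyno] -> 9 lines: ahwxx wbp mwfc tqicr dnhte nzmj ymyno zvq vgc
Hunk 4: at line 5 remove [nzmj,ymyno] add [kfncv,qhoj,bfg] -> 10 lines: ahwxx wbp mwfc tqicr dnhte kfncv qhoj bfg zvq vgc
Hunk 5: at line 7 remove [bfg] add [ssc,mvar,wqt] -> 12 lines: ahwxx wbp mwfc tqicr dnhte kfncv qhoj ssc mvar wqt zvq vgc
Hunk 6: at line 5 remove [qhoj] add [cmqqr,bqqx,onni] -> 14 lines: ahwxx wbp mwfc tqicr dnhte kfncv cmqqr bqqx onni ssc mvar wqt zvq vgc
Hunk 7: at line 6 remove [cmqqr,bqqx] add [yfywu,saens] -> 14 lines: ahwxx wbp mwfc tqicr dnhte kfncv yfywu saens onni ssc mvar wqt zvq vgc
Final line count: 14

Answer: 14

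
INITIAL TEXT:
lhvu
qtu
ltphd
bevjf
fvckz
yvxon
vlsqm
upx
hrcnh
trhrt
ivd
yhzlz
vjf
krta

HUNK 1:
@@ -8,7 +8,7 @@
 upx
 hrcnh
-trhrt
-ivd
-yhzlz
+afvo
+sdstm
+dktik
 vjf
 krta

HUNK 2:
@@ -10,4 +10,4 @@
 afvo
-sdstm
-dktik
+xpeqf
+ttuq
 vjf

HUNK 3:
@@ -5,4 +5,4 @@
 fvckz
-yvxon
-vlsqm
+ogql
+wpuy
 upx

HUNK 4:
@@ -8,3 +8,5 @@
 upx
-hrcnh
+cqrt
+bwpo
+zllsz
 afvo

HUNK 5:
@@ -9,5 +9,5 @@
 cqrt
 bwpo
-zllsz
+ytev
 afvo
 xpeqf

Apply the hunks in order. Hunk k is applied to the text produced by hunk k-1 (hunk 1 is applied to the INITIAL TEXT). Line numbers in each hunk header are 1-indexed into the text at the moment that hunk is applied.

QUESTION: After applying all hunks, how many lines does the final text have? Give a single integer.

Hunk 1: at line 8 remove [trhrt,ivd,yhzlz] add [afvo,sdstm,dktik] -> 14 lines: lhvu qtu ltphd bevjf fvckz yvxon vlsqm upx hrcnh afvo sdstm dktik vjf krta
Hunk 2: at line 10 remove [sdstm,dktik] add [xpeqf,ttuq] -> 14 lines: lhvu qtu ltphd bevjf fvckz yvxon vlsqm upx hrcnh afvo xpeqf ttuq vjf krta
Hunk 3: at line 5 remove [yvxon,vlsqm] add [ogql,wpuy] -> 14 lines: lhvu qtu ltphd bevjf fvckz ogql wpuy upx hrcnh afvo xpeqf ttuq vjf krta
Hunk 4: at line 8 remove [hrcnh] add [cqrt,bwpo,zllsz] -> 16 lines: lhvu qtu ltphd bevjf fvckz ogql wpuy upx cqrt bwpo zllsz afvo xpeqf ttuq vjf krta
Hunk 5: at line 9 remove [zllsz] add [ytev] -> 16 lines: lhvu qtu ltphd bevjf fvckz ogql wpuy upx cqrt bwpo ytev afvo xpeqf ttuq vjf krta
Final line count: 16

Answer: 16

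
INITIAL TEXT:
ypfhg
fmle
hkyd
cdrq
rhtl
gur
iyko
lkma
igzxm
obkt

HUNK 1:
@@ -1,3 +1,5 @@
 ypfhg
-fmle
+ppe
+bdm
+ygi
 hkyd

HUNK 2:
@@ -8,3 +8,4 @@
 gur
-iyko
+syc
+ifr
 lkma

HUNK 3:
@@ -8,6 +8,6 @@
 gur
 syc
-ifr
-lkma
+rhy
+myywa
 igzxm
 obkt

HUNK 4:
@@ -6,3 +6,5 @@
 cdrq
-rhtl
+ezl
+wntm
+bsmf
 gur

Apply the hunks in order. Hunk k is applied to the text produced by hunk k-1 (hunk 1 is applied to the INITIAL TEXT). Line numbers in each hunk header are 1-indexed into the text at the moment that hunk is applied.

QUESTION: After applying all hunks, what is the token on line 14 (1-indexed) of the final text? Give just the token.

Answer: igzxm

Derivation:
Hunk 1: at line 1 remove [fmle] add [ppe,bdm,ygi] -> 12 lines: ypfhg ppe bdm ygi hkyd cdrq rhtl gur iyko lkma igzxm obkt
Hunk 2: at line 8 remove [iyko] add [syc,ifr] -> 13 lines: ypfhg ppe bdm ygi hkyd cdrq rhtl gur syc ifr lkma igzxm obkt
Hunk 3: at line 8 remove [ifr,lkma] add [rhy,myywa] -> 13 lines: ypfhg ppe bdm ygi hkyd cdrq rhtl gur syc rhy myywa igzxm obkt
Hunk 4: at line 6 remove [rhtl] add [ezl,wntm,bsmf] -> 15 lines: ypfhg ppe bdm ygi hkyd cdrq ezl wntm bsmf gur syc rhy myywa igzxm obkt
Final line 14: igzxm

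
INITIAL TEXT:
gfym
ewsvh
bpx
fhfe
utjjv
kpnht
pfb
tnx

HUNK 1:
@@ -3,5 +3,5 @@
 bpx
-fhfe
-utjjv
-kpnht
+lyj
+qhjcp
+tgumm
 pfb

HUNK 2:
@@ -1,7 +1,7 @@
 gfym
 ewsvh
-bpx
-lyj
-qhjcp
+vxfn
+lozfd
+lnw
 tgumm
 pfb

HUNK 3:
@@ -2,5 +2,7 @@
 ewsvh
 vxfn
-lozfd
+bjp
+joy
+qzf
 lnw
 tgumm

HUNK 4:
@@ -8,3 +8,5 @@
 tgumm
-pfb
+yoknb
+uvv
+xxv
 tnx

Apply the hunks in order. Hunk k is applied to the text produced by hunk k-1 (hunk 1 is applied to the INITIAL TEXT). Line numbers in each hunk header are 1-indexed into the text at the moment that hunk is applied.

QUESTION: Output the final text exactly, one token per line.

Hunk 1: at line 3 remove [fhfe,utjjv,kpnht] add [lyj,qhjcp,tgumm] -> 8 lines: gfym ewsvh bpx lyj qhjcp tgumm pfb tnx
Hunk 2: at line 1 remove [bpx,lyj,qhjcp] add [vxfn,lozfd,lnw] -> 8 lines: gfym ewsvh vxfn lozfd lnw tgumm pfb tnx
Hunk 3: at line 2 remove [lozfd] add [bjp,joy,qzf] -> 10 lines: gfym ewsvh vxfn bjp joy qzf lnw tgumm pfb tnx
Hunk 4: at line 8 remove [pfb] add [yoknb,uvv,xxv] -> 12 lines: gfym ewsvh vxfn bjp joy qzf lnw tgumm yoknb uvv xxv tnx

Answer: gfym
ewsvh
vxfn
bjp
joy
qzf
lnw
tgumm
yoknb
uvv
xxv
tnx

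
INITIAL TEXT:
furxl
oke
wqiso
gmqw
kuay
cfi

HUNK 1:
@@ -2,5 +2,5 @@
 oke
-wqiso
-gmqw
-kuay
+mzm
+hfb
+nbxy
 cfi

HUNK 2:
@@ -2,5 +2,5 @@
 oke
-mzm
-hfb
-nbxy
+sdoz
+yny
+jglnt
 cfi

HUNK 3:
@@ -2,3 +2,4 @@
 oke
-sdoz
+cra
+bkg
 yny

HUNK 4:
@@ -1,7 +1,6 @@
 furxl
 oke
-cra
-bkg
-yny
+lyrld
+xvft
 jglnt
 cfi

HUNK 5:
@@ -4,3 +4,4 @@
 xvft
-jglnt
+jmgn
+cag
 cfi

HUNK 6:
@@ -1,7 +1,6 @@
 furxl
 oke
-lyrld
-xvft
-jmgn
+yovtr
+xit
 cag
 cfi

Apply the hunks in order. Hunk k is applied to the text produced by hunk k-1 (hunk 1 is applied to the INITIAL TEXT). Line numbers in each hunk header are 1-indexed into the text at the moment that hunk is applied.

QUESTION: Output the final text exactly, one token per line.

Hunk 1: at line 2 remove [wqiso,gmqw,kuay] add [mzm,hfb,nbxy] -> 6 lines: furxl oke mzm hfb nbxy cfi
Hunk 2: at line 2 remove [mzm,hfb,nbxy] add [sdoz,yny,jglnt] -> 6 lines: furxl oke sdoz yny jglnt cfi
Hunk 3: at line 2 remove [sdoz] add [cra,bkg] -> 7 lines: furxl oke cra bkg yny jglnt cfi
Hunk 4: at line 1 remove [cra,bkg,yny] add [lyrld,xvft] -> 6 lines: furxl oke lyrld xvft jglnt cfi
Hunk 5: at line 4 remove [jglnt] add [jmgn,cag] -> 7 lines: furxl oke lyrld xvft jmgn cag cfi
Hunk 6: at line 1 remove [lyrld,xvft,jmgn] add [yovtr,xit] -> 6 lines: furxl oke yovtr xit cag cfi

Answer: furxl
oke
yovtr
xit
cag
cfi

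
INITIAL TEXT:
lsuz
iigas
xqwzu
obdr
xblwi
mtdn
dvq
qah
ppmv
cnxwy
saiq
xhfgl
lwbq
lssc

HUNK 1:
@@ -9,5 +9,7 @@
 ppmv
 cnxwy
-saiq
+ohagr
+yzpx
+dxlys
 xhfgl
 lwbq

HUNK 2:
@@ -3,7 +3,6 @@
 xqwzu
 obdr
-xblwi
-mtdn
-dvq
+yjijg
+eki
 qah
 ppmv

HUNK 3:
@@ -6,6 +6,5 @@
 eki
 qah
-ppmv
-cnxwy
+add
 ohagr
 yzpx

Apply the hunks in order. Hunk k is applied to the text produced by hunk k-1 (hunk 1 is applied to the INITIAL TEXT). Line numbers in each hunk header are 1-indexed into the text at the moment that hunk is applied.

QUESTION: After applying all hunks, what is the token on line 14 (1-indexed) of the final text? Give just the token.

Hunk 1: at line 9 remove [saiq] add [ohagr,yzpx,dxlys] -> 16 lines: lsuz iigas xqwzu obdr xblwi mtdn dvq qah ppmv cnxwy ohagr yzpx dxlys xhfgl lwbq lssc
Hunk 2: at line 3 remove [xblwi,mtdn,dvq] add [yjijg,eki] -> 15 lines: lsuz iigas xqwzu obdr yjijg eki qah ppmv cnxwy ohagr yzpx dxlys xhfgl lwbq lssc
Hunk 3: at line 6 remove [ppmv,cnxwy] add [add] -> 14 lines: lsuz iigas xqwzu obdr yjijg eki qah add ohagr yzpx dxlys xhfgl lwbq lssc
Final line 14: lssc

Answer: lssc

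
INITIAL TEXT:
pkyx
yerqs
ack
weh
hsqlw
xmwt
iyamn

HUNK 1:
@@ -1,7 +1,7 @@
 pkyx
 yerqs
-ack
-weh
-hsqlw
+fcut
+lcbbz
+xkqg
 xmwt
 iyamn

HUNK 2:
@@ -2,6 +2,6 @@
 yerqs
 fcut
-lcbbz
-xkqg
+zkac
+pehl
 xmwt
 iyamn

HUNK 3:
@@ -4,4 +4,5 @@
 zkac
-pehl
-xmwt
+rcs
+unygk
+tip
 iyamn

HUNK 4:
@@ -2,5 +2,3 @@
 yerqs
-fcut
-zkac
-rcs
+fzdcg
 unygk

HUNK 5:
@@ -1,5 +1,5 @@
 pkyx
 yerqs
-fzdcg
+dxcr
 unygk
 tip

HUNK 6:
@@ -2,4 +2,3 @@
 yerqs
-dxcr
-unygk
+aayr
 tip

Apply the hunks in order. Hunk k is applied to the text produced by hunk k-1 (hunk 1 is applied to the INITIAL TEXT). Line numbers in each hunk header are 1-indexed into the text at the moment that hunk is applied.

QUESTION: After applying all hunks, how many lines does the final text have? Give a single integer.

Hunk 1: at line 1 remove [ack,weh,hsqlw] add [fcut,lcbbz,xkqg] -> 7 lines: pkyx yerqs fcut lcbbz xkqg xmwt iyamn
Hunk 2: at line 2 remove [lcbbz,xkqg] add [zkac,pehl] -> 7 lines: pkyx yerqs fcut zkac pehl xmwt iyamn
Hunk 3: at line 4 remove [pehl,xmwt] add [rcs,unygk,tip] -> 8 lines: pkyx yerqs fcut zkac rcs unygk tip iyamn
Hunk 4: at line 2 remove [fcut,zkac,rcs] add [fzdcg] -> 6 lines: pkyx yerqs fzdcg unygk tip iyamn
Hunk 5: at line 1 remove [fzdcg] add [dxcr] -> 6 lines: pkyx yerqs dxcr unygk tip iyamn
Hunk 6: at line 2 remove [dxcr,unygk] add [aayr] -> 5 lines: pkyx yerqs aayr tip iyamn
Final line count: 5

Answer: 5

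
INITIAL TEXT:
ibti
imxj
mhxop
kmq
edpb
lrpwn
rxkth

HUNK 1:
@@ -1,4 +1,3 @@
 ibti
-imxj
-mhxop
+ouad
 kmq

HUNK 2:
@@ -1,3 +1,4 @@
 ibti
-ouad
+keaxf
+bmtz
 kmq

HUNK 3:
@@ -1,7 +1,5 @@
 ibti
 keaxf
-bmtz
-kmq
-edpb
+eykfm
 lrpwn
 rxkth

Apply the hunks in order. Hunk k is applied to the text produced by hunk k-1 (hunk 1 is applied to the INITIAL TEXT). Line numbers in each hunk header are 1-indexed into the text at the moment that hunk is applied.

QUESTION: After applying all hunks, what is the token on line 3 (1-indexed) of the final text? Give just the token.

Hunk 1: at line 1 remove [imxj,mhxop] add [ouad] -> 6 lines: ibti ouad kmq edpb lrpwn rxkth
Hunk 2: at line 1 remove [ouad] add [keaxf,bmtz] -> 7 lines: ibti keaxf bmtz kmq edpb lrpwn rxkth
Hunk 3: at line 1 remove [bmtz,kmq,edpb] add [eykfm] -> 5 lines: ibti keaxf eykfm lrpwn rxkth
Final line 3: eykfm

Answer: eykfm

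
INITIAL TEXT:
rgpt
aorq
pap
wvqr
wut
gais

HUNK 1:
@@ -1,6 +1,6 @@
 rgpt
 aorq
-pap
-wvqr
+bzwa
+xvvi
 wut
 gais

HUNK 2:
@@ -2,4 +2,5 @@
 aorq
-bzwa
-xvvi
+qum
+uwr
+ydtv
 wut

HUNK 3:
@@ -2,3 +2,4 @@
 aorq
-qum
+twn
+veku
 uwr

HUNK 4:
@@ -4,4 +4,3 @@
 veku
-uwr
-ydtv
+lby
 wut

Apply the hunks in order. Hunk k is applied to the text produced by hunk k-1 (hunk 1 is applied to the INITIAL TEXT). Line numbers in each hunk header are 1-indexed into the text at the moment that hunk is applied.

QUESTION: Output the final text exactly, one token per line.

Answer: rgpt
aorq
twn
veku
lby
wut
gais

Derivation:
Hunk 1: at line 1 remove [pap,wvqr] add [bzwa,xvvi] -> 6 lines: rgpt aorq bzwa xvvi wut gais
Hunk 2: at line 2 remove [bzwa,xvvi] add [qum,uwr,ydtv] -> 7 lines: rgpt aorq qum uwr ydtv wut gais
Hunk 3: at line 2 remove [qum] add [twn,veku] -> 8 lines: rgpt aorq twn veku uwr ydtv wut gais
Hunk 4: at line 4 remove [uwr,ydtv] add [lby] -> 7 lines: rgpt aorq twn veku lby wut gais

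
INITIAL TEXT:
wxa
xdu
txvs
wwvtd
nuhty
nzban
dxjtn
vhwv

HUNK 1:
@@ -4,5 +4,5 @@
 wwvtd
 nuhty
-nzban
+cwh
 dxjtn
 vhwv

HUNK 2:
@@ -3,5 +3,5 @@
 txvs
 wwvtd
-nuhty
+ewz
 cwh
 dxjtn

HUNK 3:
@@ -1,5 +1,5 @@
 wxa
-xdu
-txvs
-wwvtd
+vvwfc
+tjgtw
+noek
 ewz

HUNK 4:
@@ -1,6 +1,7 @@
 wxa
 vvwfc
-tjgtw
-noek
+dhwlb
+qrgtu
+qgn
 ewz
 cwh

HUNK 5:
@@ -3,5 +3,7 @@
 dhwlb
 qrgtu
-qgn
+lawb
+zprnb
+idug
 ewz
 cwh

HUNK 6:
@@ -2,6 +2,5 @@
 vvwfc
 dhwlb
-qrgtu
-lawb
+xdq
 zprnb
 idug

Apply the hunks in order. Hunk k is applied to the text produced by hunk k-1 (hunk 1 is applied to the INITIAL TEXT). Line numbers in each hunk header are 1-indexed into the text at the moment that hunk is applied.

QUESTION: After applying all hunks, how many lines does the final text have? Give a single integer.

Hunk 1: at line 4 remove [nzban] add [cwh] -> 8 lines: wxa xdu txvs wwvtd nuhty cwh dxjtn vhwv
Hunk 2: at line 3 remove [nuhty] add [ewz] -> 8 lines: wxa xdu txvs wwvtd ewz cwh dxjtn vhwv
Hunk 3: at line 1 remove [xdu,txvs,wwvtd] add [vvwfc,tjgtw,noek] -> 8 lines: wxa vvwfc tjgtw noek ewz cwh dxjtn vhwv
Hunk 4: at line 1 remove [tjgtw,noek] add [dhwlb,qrgtu,qgn] -> 9 lines: wxa vvwfc dhwlb qrgtu qgn ewz cwh dxjtn vhwv
Hunk 5: at line 3 remove [qgn] add [lawb,zprnb,idug] -> 11 lines: wxa vvwfc dhwlb qrgtu lawb zprnb idug ewz cwh dxjtn vhwv
Hunk 6: at line 2 remove [qrgtu,lawb] add [xdq] -> 10 lines: wxa vvwfc dhwlb xdq zprnb idug ewz cwh dxjtn vhwv
Final line count: 10

Answer: 10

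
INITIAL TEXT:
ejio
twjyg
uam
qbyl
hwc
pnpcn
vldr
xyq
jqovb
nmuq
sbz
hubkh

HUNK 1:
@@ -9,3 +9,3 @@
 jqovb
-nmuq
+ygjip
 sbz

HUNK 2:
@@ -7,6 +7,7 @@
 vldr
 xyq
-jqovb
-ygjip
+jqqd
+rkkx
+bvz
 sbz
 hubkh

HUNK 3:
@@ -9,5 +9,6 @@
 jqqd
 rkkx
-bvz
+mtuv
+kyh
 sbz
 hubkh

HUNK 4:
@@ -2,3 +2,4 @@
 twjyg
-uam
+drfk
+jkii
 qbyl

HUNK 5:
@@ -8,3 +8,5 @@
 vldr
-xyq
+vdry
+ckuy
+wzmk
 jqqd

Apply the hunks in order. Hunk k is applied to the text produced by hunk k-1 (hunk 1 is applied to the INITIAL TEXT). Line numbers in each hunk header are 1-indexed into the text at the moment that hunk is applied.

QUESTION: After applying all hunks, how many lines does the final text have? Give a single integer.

Hunk 1: at line 9 remove [nmuq] add [ygjip] -> 12 lines: ejio twjyg uam qbyl hwc pnpcn vldr xyq jqovb ygjip sbz hubkh
Hunk 2: at line 7 remove [jqovb,ygjip] add [jqqd,rkkx,bvz] -> 13 lines: ejio twjyg uam qbyl hwc pnpcn vldr xyq jqqd rkkx bvz sbz hubkh
Hunk 3: at line 9 remove [bvz] add [mtuv,kyh] -> 14 lines: ejio twjyg uam qbyl hwc pnpcn vldr xyq jqqd rkkx mtuv kyh sbz hubkh
Hunk 4: at line 2 remove [uam] add [drfk,jkii] -> 15 lines: ejio twjyg drfk jkii qbyl hwc pnpcn vldr xyq jqqd rkkx mtuv kyh sbz hubkh
Hunk 5: at line 8 remove [xyq] add [vdry,ckuy,wzmk] -> 17 lines: ejio twjyg drfk jkii qbyl hwc pnpcn vldr vdry ckuy wzmk jqqd rkkx mtuv kyh sbz hubkh
Final line count: 17

Answer: 17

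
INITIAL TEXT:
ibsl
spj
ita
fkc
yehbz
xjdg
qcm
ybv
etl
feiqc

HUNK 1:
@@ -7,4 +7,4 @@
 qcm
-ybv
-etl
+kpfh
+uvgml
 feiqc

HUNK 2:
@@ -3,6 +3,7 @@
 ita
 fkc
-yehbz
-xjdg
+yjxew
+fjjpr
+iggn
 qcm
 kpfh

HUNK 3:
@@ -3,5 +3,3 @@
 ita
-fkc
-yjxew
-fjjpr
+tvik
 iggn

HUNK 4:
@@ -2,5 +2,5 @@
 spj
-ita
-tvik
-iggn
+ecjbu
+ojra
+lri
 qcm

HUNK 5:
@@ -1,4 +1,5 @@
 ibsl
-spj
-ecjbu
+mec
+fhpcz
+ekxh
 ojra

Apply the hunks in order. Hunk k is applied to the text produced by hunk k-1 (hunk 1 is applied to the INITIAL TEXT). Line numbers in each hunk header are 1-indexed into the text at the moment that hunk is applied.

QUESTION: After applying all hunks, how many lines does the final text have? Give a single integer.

Hunk 1: at line 7 remove [ybv,etl] add [kpfh,uvgml] -> 10 lines: ibsl spj ita fkc yehbz xjdg qcm kpfh uvgml feiqc
Hunk 2: at line 3 remove [yehbz,xjdg] add [yjxew,fjjpr,iggn] -> 11 lines: ibsl spj ita fkc yjxew fjjpr iggn qcm kpfh uvgml feiqc
Hunk 3: at line 3 remove [fkc,yjxew,fjjpr] add [tvik] -> 9 lines: ibsl spj ita tvik iggn qcm kpfh uvgml feiqc
Hunk 4: at line 2 remove [ita,tvik,iggn] add [ecjbu,ojra,lri] -> 9 lines: ibsl spj ecjbu ojra lri qcm kpfh uvgml feiqc
Hunk 5: at line 1 remove [spj,ecjbu] add [mec,fhpcz,ekxh] -> 10 lines: ibsl mec fhpcz ekxh ojra lri qcm kpfh uvgml feiqc
Final line count: 10

Answer: 10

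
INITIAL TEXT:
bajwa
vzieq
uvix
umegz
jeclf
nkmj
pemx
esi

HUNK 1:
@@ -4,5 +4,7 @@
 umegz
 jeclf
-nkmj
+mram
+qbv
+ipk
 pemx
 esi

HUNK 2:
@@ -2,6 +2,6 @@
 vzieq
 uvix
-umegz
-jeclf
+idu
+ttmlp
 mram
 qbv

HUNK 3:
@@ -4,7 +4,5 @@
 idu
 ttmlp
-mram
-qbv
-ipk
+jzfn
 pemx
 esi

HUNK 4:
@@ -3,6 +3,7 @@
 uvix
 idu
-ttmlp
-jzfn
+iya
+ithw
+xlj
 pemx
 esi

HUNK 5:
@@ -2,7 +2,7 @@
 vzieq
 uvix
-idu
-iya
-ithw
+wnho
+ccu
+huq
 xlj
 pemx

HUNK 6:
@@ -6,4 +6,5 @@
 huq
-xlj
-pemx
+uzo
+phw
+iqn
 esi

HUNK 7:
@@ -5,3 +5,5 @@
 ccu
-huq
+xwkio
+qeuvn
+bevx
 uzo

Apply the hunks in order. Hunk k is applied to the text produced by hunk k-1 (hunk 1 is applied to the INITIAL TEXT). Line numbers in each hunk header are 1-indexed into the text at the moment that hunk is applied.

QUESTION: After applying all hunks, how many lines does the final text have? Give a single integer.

Answer: 12

Derivation:
Hunk 1: at line 4 remove [nkmj] add [mram,qbv,ipk] -> 10 lines: bajwa vzieq uvix umegz jeclf mram qbv ipk pemx esi
Hunk 2: at line 2 remove [umegz,jeclf] add [idu,ttmlp] -> 10 lines: bajwa vzieq uvix idu ttmlp mram qbv ipk pemx esi
Hunk 3: at line 4 remove [mram,qbv,ipk] add [jzfn] -> 8 lines: bajwa vzieq uvix idu ttmlp jzfn pemx esi
Hunk 4: at line 3 remove [ttmlp,jzfn] add [iya,ithw,xlj] -> 9 lines: bajwa vzieq uvix idu iya ithw xlj pemx esi
Hunk 5: at line 2 remove [idu,iya,ithw] add [wnho,ccu,huq] -> 9 lines: bajwa vzieq uvix wnho ccu huq xlj pemx esi
Hunk 6: at line 6 remove [xlj,pemx] add [uzo,phw,iqn] -> 10 lines: bajwa vzieq uvix wnho ccu huq uzo phw iqn esi
Hunk 7: at line 5 remove [huq] add [xwkio,qeuvn,bevx] -> 12 lines: bajwa vzieq uvix wnho ccu xwkio qeuvn bevx uzo phw iqn esi
Final line count: 12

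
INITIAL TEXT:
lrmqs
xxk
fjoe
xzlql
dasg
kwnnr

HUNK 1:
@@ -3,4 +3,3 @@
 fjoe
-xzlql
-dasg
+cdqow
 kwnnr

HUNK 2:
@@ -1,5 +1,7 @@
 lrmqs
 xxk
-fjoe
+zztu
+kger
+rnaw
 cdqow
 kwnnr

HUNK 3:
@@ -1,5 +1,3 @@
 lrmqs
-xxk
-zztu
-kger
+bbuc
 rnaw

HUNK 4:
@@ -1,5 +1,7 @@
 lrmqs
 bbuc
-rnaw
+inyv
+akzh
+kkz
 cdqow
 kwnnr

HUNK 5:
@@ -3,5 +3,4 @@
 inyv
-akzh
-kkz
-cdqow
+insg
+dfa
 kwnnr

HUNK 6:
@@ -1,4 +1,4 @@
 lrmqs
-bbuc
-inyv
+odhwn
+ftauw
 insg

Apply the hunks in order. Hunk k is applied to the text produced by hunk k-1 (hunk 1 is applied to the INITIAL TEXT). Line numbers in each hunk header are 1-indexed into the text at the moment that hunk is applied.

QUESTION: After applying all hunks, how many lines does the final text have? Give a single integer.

Answer: 6

Derivation:
Hunk 1: at line 3 remove [xzlql,dasg] add [cdqow] -> 5 lines: lrmqs xxk fjoe cdqow kwnnr
Hunk 2: at line 1 remove [fjoe] add [zztu,kger,rnaw] -> 7 lines: lrmqs xxk zztu kger rnaw cdqow kwnnr
Hunk 3: at line 1 remove [xxk,zztu,kger] add [bbuc] -> 5 lines: lrmqs bbuc rnaw cdqow kwnnr
Hunk 4: at line 1 remove [rnaw] add [inyv,akzh,kkz] -> 7 lines: lrmqs bbuc inyv akzh kkz cdqow kwnnr
Hunk 5: at line 3 remove [akzh,kkz,cdqow] add [insg,dfa] -> 6 lines: lrmqs bbuc inyv insg dfa kwnnr
Hunk 6: at line 1 remove [bbuc,inyv] add [odhwn,ftauw] -> 6 lines: lrmqs odhwn ftauw insg dfa kwnnr
Final line count: 6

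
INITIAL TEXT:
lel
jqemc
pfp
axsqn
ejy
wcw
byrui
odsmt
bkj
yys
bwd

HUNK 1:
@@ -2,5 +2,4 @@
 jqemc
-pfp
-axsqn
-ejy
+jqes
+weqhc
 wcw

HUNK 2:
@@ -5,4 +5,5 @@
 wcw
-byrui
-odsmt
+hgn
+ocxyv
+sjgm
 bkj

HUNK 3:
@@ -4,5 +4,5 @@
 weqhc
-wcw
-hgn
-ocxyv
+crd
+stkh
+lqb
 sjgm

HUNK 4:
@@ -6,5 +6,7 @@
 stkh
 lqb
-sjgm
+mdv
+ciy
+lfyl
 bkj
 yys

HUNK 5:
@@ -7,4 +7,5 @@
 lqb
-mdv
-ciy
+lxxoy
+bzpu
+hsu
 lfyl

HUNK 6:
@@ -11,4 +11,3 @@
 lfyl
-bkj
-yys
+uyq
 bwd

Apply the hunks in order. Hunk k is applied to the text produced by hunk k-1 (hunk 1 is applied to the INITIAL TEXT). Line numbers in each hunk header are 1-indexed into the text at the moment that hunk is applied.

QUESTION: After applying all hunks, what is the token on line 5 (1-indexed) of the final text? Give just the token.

Answer: crd

Derivation:
Hunk 1: at line 2 remove [pfp,axsqn,ejy] add [jqes,weqhc] -> 10 lines: lel jqemc jqes weqhc wcw byrui odsmt bkj yys bwd
Hunk 2: at line 5 remove [byrui,odsmt] add [hgn,ocxyv,sjgm] -> 11 lines: lel jqemc jqes weqhc wcw hgn ocxyv sjgm bkj yys bwd
Hunk 3: at line 4 remove [wcw,hgn,ocxyv] add [crd,stkh,lqb] -> 11 lines: lel jqemc jqes weqhc crd stkh lqb sjgm bkj yys bwd
Hunk 4: at line 6 remove [sjgm] add [mdv,ciy,lfyl] -> 13 lines: lel jqemc jqes weqhc crd stkh lqb mdv ciy lfyl bkj yys bwd
Hunk 5: at line 7 remove [mdv,ciy] add [lxxoy,bzpu,hsu] -> 14 lines: lel jqemc jqes weqhc crd stkh lqb lxxoy bzpu hsu lfyl bkj yys bwd
Hunk 6: at line 11 remove [bkj,yys] add [uyq] -> 13 lines: lel jqemc jqes weqhc crd stkh lqb lxxoy bzpu hsu lfyl uyq bwd
Final line 5: crd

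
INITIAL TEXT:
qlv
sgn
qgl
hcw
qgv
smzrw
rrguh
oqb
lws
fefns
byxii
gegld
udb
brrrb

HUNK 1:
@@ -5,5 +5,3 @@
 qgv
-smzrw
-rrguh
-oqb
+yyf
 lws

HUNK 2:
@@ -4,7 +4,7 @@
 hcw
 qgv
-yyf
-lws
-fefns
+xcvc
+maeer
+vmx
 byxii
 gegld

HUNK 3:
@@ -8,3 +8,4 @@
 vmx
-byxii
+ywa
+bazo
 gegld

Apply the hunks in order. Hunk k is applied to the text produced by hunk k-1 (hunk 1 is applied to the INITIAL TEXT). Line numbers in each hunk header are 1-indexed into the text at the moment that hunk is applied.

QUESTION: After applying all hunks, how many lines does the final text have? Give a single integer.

Answer: 13

Derivation:
Hunk 1: at line 5 remove [smzrw,rrguh,oqb] add [yyf] -> 12 lines: qlv sgn qgl hcw qgv yyf lws fefns byxii gegld udb brrrb
Hunk 2: at line 4 remove [yyf,lws,fefns] add [xcvc,maeer,vmx] -> 12 lines: qlv sgn qgl hcw qgv xcvc maeer vmx byxii gegld udb brrrb
Hunk 3: at line 8 remove [byxii] add [ywa,bazo] -> 13 lines: qlv sgn qgl hcw qgv xcvc maeer vmx ywa bazo gegld udb brrrb
Final line count: 13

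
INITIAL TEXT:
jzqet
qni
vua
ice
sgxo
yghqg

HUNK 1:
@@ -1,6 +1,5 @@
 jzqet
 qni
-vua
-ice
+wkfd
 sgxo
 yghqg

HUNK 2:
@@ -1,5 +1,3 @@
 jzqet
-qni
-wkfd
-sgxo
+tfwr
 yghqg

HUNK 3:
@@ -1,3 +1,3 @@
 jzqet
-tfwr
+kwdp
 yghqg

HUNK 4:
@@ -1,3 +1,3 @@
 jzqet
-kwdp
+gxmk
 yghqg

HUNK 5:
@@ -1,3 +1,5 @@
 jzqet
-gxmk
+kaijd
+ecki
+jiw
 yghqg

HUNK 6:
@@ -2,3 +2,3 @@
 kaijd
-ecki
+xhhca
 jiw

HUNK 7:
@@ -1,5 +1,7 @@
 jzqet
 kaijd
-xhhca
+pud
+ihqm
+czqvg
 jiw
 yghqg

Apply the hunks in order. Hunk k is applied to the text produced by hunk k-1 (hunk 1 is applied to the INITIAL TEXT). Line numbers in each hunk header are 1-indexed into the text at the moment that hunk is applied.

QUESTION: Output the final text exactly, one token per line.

Answer: jzqet
kaijd
pud
ihqm
czqvg
jiw
yghqg

Derivation:
Hunk 1: at line 1 remove [vua,ice] add [wkfd] -> 5 lines: jzqet qni wkfd sgxo yghqg
Hunk 2: at line 1 remove [qni,wkfd,sgxo] add [tfwr] -> 3 lines: jzqet tfwr yghqg
Hunk 3: at line 1 remove [tfwr] add [kwdp] -> 3 lines: jzqet kwdp yghqg
Hunk 4: at line 1 remove [kwdp] add [gxmk] -> 3 lines: jzqet gxmk yghqg
Hunk 5: at line 1 remove [gxmk] add [kaijd,ecki,jiw] -> 5 lines: jzqet kaijd ecki jiw yghqg
Hunk 6: at line 2 remove [ecki] add [xhhca] -> 5 lines: jzqet kaijd xhhca jiw yghqg
Hunk 7: at line 1 remove [xhhca] add [pud,ihqm,czqvg] -> 7 lines: jzqet kaijd pud ihqm czqvg jiw yghqg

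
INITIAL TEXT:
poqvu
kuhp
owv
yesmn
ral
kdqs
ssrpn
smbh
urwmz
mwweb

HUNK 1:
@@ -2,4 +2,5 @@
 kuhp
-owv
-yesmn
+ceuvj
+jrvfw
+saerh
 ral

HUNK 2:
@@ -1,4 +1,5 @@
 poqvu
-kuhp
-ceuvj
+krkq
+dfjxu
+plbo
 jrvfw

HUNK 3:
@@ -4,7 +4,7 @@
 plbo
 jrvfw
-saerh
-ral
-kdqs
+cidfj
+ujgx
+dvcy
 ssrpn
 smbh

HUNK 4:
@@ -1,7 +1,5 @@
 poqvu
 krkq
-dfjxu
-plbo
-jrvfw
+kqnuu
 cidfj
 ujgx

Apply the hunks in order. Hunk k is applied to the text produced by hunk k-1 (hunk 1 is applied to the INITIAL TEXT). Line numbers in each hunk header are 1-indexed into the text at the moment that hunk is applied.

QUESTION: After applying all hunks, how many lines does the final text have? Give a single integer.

Hunk 1: at line 2 remove [owv,yesmn] add [ceuvj,jrvfw,saerh] -> 11 lines: poqvu kuhp ceuvj jrvfw saerh ral kdqs ssrpn smbh urwmz mwweb
Hunk 2: at line 1 remove [kuhp,ceuvj] add [krkq,dfjxu,plbo] -> 12 lines: poqvu krkq dfjxu plbo jrvfw saerh ral kdqs ssrpn smbh urwmz mwweb
Hunk 3: at line 4 remove [saerh,ral,kdqs] add [cidfj,ujgx,dvcy] -> 12 lines: poqvu krkq dfjxu plbo jrvfw cidfj ujgx dvcy ssrpn smbh urwmz mwweb
Hunk 4: at line 1 remove [dfjxu,plbo,jrvfw] add [kqnuu] -> 10 lines: poqvu krkq kqnuu cidfj ujgx dvcy ssrpn smbh urwmz mwweb
Final line count: 10

Answer: 10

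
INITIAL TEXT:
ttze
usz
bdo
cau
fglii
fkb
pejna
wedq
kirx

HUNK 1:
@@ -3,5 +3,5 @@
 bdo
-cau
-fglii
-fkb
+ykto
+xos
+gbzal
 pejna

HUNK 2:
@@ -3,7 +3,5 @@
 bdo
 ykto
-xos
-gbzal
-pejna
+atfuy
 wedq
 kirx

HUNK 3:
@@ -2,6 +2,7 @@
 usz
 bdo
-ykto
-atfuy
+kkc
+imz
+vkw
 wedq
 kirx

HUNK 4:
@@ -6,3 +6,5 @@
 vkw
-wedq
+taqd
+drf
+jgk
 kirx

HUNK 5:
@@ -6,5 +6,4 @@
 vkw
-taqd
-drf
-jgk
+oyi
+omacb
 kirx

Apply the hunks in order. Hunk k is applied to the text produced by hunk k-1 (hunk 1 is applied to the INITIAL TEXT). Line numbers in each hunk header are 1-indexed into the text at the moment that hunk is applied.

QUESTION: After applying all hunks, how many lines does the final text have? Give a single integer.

Answer: 9

Derivation:
Hunk 1: at line 3 remove [cau,fglii,fkb] add [ykto,xos,gbzal] -> 9 lines: ttze usz bdo ykto xos gbzal pejna wedq kirx
Hunk 2: at line 3 remove [xos,gbzal,pejna] add [atfuy] -> 7 lines: ttze usz bdo ykto atfuy wedq kirx
Hunk 3: at line 2 remove [ykto,atfuy] add [kkc,imz,vkw] -> 8 lines: ttze usz bdo kkc imz vkw wedq kirx
Hunk 4: at line 6 remove [wedq] add [taqd,drf,jgk] -> 10 lines: ttze usz bdo kkc imz vkw taqd drf jgk kirx
Hunk 5: at line 6 remove [taqd,drf,jgk] add [oyi,omacb] -> 9 lines: ttze usz bdo kkc imz vkw oyi omacb kirx
Final line count: 9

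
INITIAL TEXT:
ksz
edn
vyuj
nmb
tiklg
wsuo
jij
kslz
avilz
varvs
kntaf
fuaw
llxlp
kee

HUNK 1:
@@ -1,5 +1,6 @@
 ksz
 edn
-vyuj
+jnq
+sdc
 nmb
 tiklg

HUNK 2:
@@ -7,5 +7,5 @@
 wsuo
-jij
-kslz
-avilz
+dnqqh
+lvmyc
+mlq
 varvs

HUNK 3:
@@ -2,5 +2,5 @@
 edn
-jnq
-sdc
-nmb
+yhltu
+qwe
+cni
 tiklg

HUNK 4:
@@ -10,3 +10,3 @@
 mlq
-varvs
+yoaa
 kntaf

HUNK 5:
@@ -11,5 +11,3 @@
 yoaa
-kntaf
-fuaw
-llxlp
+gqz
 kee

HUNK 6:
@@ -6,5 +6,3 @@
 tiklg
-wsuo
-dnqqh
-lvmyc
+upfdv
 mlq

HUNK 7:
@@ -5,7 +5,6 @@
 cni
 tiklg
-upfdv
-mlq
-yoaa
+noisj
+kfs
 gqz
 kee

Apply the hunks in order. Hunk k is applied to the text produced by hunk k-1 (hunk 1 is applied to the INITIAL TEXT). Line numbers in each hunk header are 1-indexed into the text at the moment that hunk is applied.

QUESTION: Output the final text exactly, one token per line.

Hunk 1: at line 1 remove [vyuj] add [jnq,sdc] -> 15 lines: ksz edn jnq sdc nmb tiklg wsuo jij kslz avilz varvs kntaf fuaw llxlp kee
Hunk 2: at line 7 remove [jij,kslz,avilz] add [dnqqh,lvmyc,mlq] -> 15 lines: ksz edn jnq sdc nmb tiklg wsuo dnqqh lvmyc mlq varvs kntaf fuaw llxlp kee
Hunk 3: at line 2 remove [jnq,sdc,nmb] add [yhltu,qwe,cni] -> 15 lines: ksz edn yhltu qwe cni tiklg wsuo dnqqh lvmyc mlq varvs kntaf fuaw llxlp kee
Hunk 4: at line 10 remove [varvs] add [yoaa] -> 15 lines: ksz edn yhltu qwe cni tiklg wsuo dnqqh lvmyc mlq yoaa kntaf fuaw llxlp kee
Hunk 5: at line 11 remove [kntaf,fuaw,llxlp] add [gqz] -> 13 lines: ksz edn yhltu qwe cni tiklg wsuo dnqqh lvmyc mlq yoaa gqz kee
Hunk 6: at line 6 remove [wsuo,dnqqh,lvmyc] add [upfdv] -> 11 lines: ksz edn yhltu qwe cni tiklg upfdv mlq yoaa gqz kee
Hunk 7: at line 5 remove [upfdv,mlq,yoaa] add [noisj,kfs] -> 10 lines: ksz edn yhltu qwe cni tiklg noisj kfs gqz kee

Answer: ksz
edn
yhltu
qwe
cni
tiklg
noisj
kfs
gqz
kee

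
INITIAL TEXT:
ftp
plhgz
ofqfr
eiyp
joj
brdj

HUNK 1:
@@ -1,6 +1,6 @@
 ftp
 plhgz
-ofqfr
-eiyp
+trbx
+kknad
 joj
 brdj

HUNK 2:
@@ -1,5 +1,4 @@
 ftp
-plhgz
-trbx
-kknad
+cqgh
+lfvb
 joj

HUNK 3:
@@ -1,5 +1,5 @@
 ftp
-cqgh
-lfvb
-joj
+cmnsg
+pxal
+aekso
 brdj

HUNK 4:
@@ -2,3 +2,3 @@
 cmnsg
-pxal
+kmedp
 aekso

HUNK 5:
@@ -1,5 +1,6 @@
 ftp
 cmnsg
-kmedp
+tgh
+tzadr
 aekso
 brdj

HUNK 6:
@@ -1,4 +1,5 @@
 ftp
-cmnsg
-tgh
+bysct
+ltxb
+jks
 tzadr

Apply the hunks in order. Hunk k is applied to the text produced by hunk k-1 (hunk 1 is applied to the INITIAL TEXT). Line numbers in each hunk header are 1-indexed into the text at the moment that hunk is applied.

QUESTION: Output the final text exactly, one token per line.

Hunk 1: at line 1 remove [ofqfr,eiyp] add [trbx,kknad] -> 6 lines: ftp plhgz trbx kknad joj brdj
Hunk 2: at line 1 remove [plhgz,trbx,kknad] add [cqgh,lfvb] -> 5 lines: ftp cqgh lfvb joj brdj
Hunk 3: at line 1 remove [cqgh,lfvb,joj] add [cmnsg,pxal,aekso] -> 5 lines: ftp cmnsg pxal aekso brdj
Hunk 4: at line 2 remove [pxal] add [kmedp] -> 5 lines: ftp cmnsg kmedp aekso brdj
Hunk 5: at line 1 remove [kmedp] add [tgh,tzadr] -> 6 lines: ftp cmnsg tgh tzadr aekso brdj
Hunk 6: at line 1 remove [cmnsg,tgh] add [bysct,ltxb,jks] -> 7 lines: ftp bysct ltxb jks tzadr aekso brdj

Answer: ftp
bysct
ltxb
jks
tzadr
aekso
brdj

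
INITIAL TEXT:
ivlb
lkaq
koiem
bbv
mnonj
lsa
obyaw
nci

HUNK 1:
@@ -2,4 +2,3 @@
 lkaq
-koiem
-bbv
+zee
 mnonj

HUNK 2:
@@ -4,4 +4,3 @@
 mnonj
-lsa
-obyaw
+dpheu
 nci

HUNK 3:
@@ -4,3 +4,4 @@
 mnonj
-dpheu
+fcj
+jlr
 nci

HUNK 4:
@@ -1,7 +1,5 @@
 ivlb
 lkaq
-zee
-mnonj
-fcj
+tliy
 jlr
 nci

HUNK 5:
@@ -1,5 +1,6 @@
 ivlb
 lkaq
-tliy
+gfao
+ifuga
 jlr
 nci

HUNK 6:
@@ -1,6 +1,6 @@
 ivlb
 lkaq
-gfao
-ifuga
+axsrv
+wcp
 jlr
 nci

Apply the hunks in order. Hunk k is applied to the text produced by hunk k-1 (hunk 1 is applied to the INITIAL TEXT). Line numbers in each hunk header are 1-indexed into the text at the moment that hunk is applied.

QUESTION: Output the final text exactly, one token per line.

Answer: ivlb
lkaq
axsrv
wcp
jlr
nci

Derivation:
Hunk 1: at line 2 remove [koiem,bbv] add [zee] -> 7 lines: ivlb lkaq zee mnonj lsa obyaw nci
Hunk 2: at line 4 remove [lsa,obyaw] add [dpheu] -> 6 lines: ivlb lkaq zee mnonj dpheu nci
Hunk 3: at line 4 remove [dpheu] add [fcj,jlr] -> 7 lines: ivlb lkaq zee mnonj fcj jlr nci
Hunk 4: at line 1 remove [zee,mnonj,fcj] add [tliy] -> 5 lines: ivlb lkaq tliy jlr nci
Hunk 5: at line 1 remove [tliy] add [gfao,ifuga] -> 6 lines: ivlb lkaq gfao ifuga jlr nci
Hunk 6: at line 1 remove [gfao,ifuga] add [axsrv,wcp] -> 6 lines: ivlb lkaq axsrv wcp jlr nci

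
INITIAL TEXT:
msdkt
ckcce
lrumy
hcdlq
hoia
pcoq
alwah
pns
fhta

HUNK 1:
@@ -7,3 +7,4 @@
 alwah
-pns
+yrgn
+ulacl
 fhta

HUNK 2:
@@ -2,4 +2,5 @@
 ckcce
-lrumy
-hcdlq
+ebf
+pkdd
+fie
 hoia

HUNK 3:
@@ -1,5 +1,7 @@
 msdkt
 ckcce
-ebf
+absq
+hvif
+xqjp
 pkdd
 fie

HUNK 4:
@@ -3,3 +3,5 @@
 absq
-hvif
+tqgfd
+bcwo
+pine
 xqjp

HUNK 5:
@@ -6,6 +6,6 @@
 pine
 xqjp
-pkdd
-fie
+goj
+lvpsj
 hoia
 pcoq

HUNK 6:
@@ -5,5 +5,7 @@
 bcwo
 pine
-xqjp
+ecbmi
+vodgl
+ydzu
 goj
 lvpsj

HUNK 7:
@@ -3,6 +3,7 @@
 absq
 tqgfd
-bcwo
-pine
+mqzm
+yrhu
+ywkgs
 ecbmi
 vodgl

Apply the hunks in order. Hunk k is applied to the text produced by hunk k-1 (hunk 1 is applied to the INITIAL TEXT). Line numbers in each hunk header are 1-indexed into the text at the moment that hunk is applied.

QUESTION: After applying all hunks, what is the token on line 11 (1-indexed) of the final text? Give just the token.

Hunk 1: at line 7 remove [pns] add [yrgn,ulacl] -> 10 lines: msdkt ckcce lrumy hcdlq hoia pcoq alwah yrgn ulacl fhta
Hunk 2: at line 2 remove [lrumy,hcdlq] add [ebf,pkdd,fie] -> 11 lines: msdkt ckcce ebf pkdd fie hoia pcoq alwah yrgn ulacl fhta
Hunk 3: at line 1 remove [ebf] add [absq,hvif,xqjp] -> 13 lines: msdkt ckcce absq hvif xqjp pkdd fie hoia pcoq alwah yrgn ulacl fhta
Hunk 4: at line 3 remove [hvif] add [tqgfd,bcwo,pine] -> 15 lines: msdkt ckcce absq tqgfd bcwo pine xqjp pkdd fie hoia pcoq alwah yrgn ulacl fhta
Hunk 5: at line 6 remove [pkdd,fie] add [goj,lvpsj] -> 15 lines: msdkt ckcce absq tqgfd bcwo pine xqjp goj lvpsj hoia pcoq alwah yrgn ulacl fhta
Hunk 6: at line 5 remove [xqjp] add [ecbmi,vodgl,ydzu] -> 17 lines: msdkt ckcce absq tqgfd bcwo pine ecbmi vodgl ydzu goj lvpsj hoia pcoq alwah yrgn ulacl fhta
Hunk 7: at line 3 remove [bcwo,pine] add [mqzm,yrhu,ywkgs] -> 18 lines: msdkt ckcce absq tqgfd mqzm yrhu ywkgs ecbmi vodgl ydzu goj lvpsj hoia pcoq alwah yrgn ulacl fhta
Final line 11: goj

Answer: goj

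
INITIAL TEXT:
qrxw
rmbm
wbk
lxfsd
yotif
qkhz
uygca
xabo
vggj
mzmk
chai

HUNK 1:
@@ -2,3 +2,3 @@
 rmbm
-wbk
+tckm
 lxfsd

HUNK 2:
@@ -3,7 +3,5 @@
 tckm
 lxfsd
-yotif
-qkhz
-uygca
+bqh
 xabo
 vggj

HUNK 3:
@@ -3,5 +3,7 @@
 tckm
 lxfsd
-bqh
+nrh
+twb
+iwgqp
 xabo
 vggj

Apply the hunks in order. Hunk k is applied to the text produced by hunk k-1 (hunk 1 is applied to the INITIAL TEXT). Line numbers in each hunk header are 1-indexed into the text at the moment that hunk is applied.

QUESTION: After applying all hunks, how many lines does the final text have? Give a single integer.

Answer: 11

Derivation:
Hunk 1: at line 2 remove [wbk] add [tckm] -> 11 lines: qrxw rmbm tckm lxfsd yotif qkhz uygca xabo vggj mzmk chai
Hunk 2: at line 3 remove [yotif,qkhz,uygca] add [bqh] -> 9 lines: qrxw rmbm tckm lxfsd bqh xabo vggj mzmk chai
Hunk 3: at line 3 remove [bqh] add [nrh,twb,iwgqp] -> 11 lines: qrxw rmbm tckm lxfsd nrh twb iwgqp xabo vggj mzmk chai
Final line count: 11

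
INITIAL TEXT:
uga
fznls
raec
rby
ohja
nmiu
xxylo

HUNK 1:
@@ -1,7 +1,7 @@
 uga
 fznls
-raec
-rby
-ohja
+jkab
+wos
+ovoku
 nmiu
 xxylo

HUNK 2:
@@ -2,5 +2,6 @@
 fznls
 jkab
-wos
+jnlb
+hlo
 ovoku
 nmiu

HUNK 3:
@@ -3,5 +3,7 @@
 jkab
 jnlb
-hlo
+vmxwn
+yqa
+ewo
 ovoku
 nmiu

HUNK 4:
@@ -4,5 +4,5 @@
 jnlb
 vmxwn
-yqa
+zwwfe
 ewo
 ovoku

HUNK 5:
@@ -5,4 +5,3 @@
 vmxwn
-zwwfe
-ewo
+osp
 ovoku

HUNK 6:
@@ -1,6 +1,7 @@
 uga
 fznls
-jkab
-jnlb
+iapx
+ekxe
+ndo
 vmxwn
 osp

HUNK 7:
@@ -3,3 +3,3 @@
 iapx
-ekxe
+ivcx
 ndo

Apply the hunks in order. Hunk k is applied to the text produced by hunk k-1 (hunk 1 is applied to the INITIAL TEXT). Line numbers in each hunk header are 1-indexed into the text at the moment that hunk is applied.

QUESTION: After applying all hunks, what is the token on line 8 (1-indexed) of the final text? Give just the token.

Answer: ovoku

Derivation:
Hunk 1: at line 1 remove [raec,rby,ohja] add [jkab,wos,ovoku] -> 7 lines: uga fznls jkab wos ovoku nmiu xxylo
Hunk 2: at line 2 remove [wos] add [jnlb,hlo] -> 8 lines: uga fznls jkab jnlb hlo ovoku nmiu xxylo
Hunk 3: at line 3 remove [hlo] add [vmxwn,yqa,ewo] -> 10 lines: uga fznls jkab jnlb vmxwn yqa ewo ovoku nmiu xxylo
Hunk 4: at line 4 remove [yqa] add [zwwfe] -> 10 lines: uga fznls jkab jnlb vmxwn zwwfe ewo ovoku nmiu xxylo
Hunk 5: at line 5 remove [zwwfe,ewo] add [osp] -> 9 lines: uga fznls jkab jnlb vmxwn osp ovoku nmiu xxylo
Hunk 6: at line 1 remove [jkab,jnlb] add [iapx,ekxe,ndo] -> 10 lines: uga fznls iapx ekxe ndo vmxwn osp ovoku nmiu xxylo
Hunk 7: at line 3 remove [ekxe] add [ivcx] -> 10 lines: uga fznls iapx ivcx ndo vmxwn osp ovoku nmiu xxylo
Final line 8: ovoku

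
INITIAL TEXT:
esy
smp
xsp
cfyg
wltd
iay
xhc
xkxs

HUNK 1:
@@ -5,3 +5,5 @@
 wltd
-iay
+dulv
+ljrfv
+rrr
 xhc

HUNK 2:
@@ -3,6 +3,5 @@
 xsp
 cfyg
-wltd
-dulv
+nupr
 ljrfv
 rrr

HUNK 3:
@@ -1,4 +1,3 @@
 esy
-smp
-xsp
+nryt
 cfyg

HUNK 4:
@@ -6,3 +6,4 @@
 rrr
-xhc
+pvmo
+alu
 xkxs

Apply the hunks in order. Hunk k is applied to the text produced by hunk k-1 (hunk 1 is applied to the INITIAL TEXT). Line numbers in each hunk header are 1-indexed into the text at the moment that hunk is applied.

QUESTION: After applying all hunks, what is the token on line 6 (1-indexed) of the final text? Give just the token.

Hunk 1: at line 5 remove [iay] add [dulv,ljrfv,rrr] -> 10 lines: esy smp xsp cfyg wltd dulv ljrfv rrr xhc xkxs
Hunk 2: at line 3 remove [wltd,dulv] add [nupr] -> 9 lines: esy smp xsp cfyg nupr ljrfv rrr xhc xkxs
Hunk 3: at line 1 remove [smp,xsp] add [nryt] -> 8 lines: esy nryt cfyg nupr ljrfv rrr xhc xkxs
Hunk 4: at line 6 remove [xhc] add [pvmo,alu] -> 9 lines: esy nryt cfyg nupr ljrfv rrr pvmo alu xkxs
Final line 6: rrr

Answer: rrr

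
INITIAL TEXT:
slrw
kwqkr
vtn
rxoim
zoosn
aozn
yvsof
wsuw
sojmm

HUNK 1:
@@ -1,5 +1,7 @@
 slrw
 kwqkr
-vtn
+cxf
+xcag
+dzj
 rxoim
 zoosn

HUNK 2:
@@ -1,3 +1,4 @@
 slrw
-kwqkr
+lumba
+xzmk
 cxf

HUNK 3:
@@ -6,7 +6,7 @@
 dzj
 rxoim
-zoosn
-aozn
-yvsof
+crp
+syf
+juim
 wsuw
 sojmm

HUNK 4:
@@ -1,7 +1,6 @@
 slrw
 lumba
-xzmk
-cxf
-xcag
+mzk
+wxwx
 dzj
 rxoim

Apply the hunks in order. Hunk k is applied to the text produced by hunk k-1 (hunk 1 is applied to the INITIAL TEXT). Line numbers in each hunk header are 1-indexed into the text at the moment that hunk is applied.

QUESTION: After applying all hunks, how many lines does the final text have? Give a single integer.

Answer: 11

Derivation:
Hunk 1: at line 1 remove [vtn] add [cxf,xcag,dzj] -> 11 lines: slrw kwqkr cxf xcag dzj rxoim zoosn aozn yvsof wsuw sojmm
Hunk 2: at line 1 remove [kwqkr] add [lumba,xzmk] -> 12 lines: slrw lumba xzmk cxf xcag dzj rxoim zoosn aozn yvsof wsuw sojmm
Hunk 3: at line 6 remove [zoosn,aozn,yvsof] add [crp,syf,juim] -> 12 lines: slrw lumba xzmk cxf xcag dzj rxoim crp syf juim wsuw sojmm
Hunk 4: at line 1 remove [xzmk,cxf,xcag] add [mzk,wxwx] -> 11 lines: slrw lumba mzk wxwx dzj rxoim crp syf juim wsuw sojmm
Final line count: 11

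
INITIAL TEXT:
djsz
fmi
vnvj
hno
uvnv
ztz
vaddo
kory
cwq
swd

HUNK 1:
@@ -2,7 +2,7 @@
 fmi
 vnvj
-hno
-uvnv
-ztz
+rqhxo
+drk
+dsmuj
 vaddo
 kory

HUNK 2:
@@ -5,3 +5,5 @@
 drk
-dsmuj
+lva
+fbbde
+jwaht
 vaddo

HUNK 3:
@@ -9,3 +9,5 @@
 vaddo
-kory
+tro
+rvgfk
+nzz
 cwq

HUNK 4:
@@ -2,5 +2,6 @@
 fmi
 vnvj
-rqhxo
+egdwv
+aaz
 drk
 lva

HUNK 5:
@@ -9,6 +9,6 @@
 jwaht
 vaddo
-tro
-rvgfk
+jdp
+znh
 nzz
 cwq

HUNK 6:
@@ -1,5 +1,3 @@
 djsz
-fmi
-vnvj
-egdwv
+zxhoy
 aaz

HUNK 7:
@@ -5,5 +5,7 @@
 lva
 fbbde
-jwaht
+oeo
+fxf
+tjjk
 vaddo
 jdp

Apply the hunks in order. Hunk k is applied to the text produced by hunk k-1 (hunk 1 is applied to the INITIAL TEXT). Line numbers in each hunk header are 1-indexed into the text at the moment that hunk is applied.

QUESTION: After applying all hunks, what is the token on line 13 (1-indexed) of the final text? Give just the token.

Answer: nzz

Derivation:
Hunk 1: at line 2 remove [hno,uvnv,ztz] add [rqhxo,drk,dsmuj] -> 10 lines: djsz fmi vnvj rqhxo drk dsmuj vaddo kory cwq swd
Hunk 2: at line 5 remove [dsmuj] add [lva,fbbde,jwaht] -> 12 lines: djsz fmi vnvj rqhxo drk lva fbbde jwaht vaddo kory cwq swd
Hunk 3: at line 9 remove [kory] add [tro,rvgfk,nzz] -> 14 lines: djsz fmi vnvj rqhxo drk lva fbbde jwaht vaddo tro rvgfk nzz cwq swd
Hunk 4: at line 2 remove [rqhxo] add [egdwv,aaz] -> 15 lines: djsz fmi vnvj egdwv aaz drk lva fbbde jwaht vaddo tro rvgfk nzz cwq swd
Hunk 5: at line 9 remove [tro,rvgfk] add [jdp,znh] -> 15 lines: djsz fmi vnvj egdwv aaz drk lva fbbde jwaht vaddo jdp znh nzz cwq swd
Hunk 6: at line 1 remove [fmi,vnvj,egdwv] add [zxhoy] -> 13 lines: djsz zxhoy aaz drk lva fbbde jwaht vaddo jdp znh nzz cwq swd
Hunk 7: at line 5 remove [jwaht] add [oeo,fxf,tjjk] -> 15 lines: djsz zxhoy aaz drk lva fbbde oeo fxf tjjk vaddo jdp znh nzz cwq swd
Final line 13: nzz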